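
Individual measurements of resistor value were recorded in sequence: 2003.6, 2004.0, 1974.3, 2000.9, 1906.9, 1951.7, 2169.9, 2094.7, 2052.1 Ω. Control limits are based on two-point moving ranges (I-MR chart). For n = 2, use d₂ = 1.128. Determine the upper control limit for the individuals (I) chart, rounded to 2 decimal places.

X̄ = (2003.6 + 2004.0 + 1974.3 + 2000.9 + 1906.9 + 1951.7 + 2169.9 + 2094.7 + 2052.1) / 9 = 2017.5667
Moving ranges: 0.4, 29.7, 26.6, 94.0, 44.8, 218.2, 75.2, 42.6; M̄R̄ = 531.5000 / 8 = 66.4375
UCL = X̄ + 3·M̄R̄/d₂ = 2017.5667 + 3 × 66.4375 / 1.128 = 2194.2621

2194.26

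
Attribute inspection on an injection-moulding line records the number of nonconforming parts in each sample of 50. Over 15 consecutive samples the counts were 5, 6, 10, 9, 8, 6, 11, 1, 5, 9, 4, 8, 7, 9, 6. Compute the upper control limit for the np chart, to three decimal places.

14.265

p̄ = Σdᵢ / (k·n) = 104 / (15 × 50) = 0.13867
UCL = np̄ + 3·√(np̄(1−p̄)) = 6.9333 + 3 × √(6.9333×0.86133) = 6.9333 + 3 × 2.4437 = 14.2646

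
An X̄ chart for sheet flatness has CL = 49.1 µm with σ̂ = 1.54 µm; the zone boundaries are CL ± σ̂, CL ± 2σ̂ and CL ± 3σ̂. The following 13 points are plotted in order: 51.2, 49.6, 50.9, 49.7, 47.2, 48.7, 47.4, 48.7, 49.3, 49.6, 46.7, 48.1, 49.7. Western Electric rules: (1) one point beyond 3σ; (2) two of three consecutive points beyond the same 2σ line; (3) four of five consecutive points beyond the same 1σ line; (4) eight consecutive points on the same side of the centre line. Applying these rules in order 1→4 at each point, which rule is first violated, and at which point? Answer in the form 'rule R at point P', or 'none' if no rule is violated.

none

Zone of each point (C = within 1σ̂, B = 1σ̂–2σ̂, A = 2σ̂–3σ̂, * = beyond 3σ̂; sign = side of CL): 1:+B, 2:+C, 3:+B, 4:+C, 5:-B, 6:-C, 7:-B, 8:-C, 9:+C, 10:+C, 11:-B, 12:-C, 13:+C
No rule fires across all 13 points.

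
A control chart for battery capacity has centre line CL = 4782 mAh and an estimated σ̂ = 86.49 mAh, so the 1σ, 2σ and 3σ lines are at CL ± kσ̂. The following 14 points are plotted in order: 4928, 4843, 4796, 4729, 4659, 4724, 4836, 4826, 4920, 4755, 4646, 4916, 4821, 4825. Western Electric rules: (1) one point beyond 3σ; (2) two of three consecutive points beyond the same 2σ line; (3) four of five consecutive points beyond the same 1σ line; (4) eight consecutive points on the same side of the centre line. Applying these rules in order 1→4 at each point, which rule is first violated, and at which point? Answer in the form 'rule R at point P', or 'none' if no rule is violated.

none

Zone of each point (C = within 1σ̂, B = 1σ̂–2σ̂, A = 2σ̂–3σ̂, * = beyond 3σ̂; sign = side of CL): 1:+B, 2:+C, 3:+C, 4:-C, 5:-B, 6:-C, 7:+C, 8:+C, 9:+B, 10:-C, 11:-B, 12:+B, 13:+C, 14:+C
No rule fires across all 14 points.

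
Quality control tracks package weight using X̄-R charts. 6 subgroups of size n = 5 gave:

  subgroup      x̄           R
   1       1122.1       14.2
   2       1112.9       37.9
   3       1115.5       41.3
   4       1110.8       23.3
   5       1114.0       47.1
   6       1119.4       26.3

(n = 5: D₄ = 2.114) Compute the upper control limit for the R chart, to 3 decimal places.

R̄ = (14.2 + 37.9 + 41.3 + 23.3 + 47.1 + 26.3) / 6 = 190.1000 / 6 = 31.6833
UCL_R = D₄·R̄ = 2.114 × 31.6833 = 66.9786

66.979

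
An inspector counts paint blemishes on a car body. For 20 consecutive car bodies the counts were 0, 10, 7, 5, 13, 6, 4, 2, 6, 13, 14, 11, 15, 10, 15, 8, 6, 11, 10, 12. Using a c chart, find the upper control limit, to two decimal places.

17.85

c̄ = (0 + 10 + 7 + 5 + 13 + 6 + 4 + 2 + 6 + 13 + 14 + 11 + 15 + 10 + 15 + 8 + 6 + 11 + 10 + 12) / 20 = 178 / 20 = 8.9000
UCL = c̄ + 3√c̄ = 8.9000 + 3 × √8.9000 = 8.9000 + 3 × 2.9833 = 17.8499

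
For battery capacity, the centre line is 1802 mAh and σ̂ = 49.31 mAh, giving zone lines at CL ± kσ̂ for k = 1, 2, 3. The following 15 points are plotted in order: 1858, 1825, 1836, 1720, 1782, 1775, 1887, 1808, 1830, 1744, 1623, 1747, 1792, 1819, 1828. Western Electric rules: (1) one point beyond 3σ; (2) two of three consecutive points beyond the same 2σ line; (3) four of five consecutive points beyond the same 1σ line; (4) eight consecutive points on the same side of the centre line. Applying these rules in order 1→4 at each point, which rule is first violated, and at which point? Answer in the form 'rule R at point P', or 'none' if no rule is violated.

rule 1 at point 11

Zone of each point (C = within 1σ̂, B = 1σ̂–2σ̂, A = 2σ̂–3σ̂, * = beyond 3σ̂; sign = side of CL): 1:+B, 2:+C, 3:+C, 4:-B, 5:-C, 6:-C, 7:+B, 8:+C, 9:+C, 10:-B, 11:-*, 12:-B, 13:-C, 14:+C, 15:+C
Rule 1 (one point beyond the 3σ limits) is satisfied at point 11.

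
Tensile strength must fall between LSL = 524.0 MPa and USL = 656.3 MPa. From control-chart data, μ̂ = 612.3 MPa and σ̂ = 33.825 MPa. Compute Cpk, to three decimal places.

Cpu = (USL − μ̂) / (3σ̂) = (656.3 − 612.3) / (3 × 33.825) = 0.4336; Cpl = (μ̂ − LSL) / (3σ̂) = (612.3 − 524.0) / (3 × 33.825) = 0.8702; Cpk = min(Cpu, Cpl) = 0.4336

0.434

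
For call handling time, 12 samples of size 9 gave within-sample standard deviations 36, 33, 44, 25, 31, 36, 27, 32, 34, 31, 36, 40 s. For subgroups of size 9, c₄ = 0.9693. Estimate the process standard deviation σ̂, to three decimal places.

34.819

s̄ = (36 + 33 + 44 + 25 + 31 + 36 + 27 + 32 + 34 + 31 + 36 + 40) / 12 = 33.7500
σ̂ = s̄ / c₄ = 33.7500 / 0.9693 = 34.8189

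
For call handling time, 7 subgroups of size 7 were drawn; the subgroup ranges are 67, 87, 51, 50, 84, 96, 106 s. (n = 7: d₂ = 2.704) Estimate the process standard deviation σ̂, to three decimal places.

R̄ = (67 + 87 + 51 + 50 + 84 + 96 + 106) / 7 = 77.2857
σ̂ = R̄ / d₂ = 77.2857 / 2.704 = 28.5820

28.582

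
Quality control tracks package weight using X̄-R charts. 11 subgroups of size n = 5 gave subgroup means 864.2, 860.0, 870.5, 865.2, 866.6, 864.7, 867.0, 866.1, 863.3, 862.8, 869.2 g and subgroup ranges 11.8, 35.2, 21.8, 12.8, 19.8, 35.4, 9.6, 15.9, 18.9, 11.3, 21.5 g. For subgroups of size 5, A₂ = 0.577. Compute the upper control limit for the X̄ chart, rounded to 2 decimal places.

876.64

X̄̄ = (864.2 + 860.0 + 870.5 + 865.2 + 866.6 + 864.7 + 867.0 + 866.1 + 863.3 + 862.8 + 869.2) / 11 = 9519.6000 / 11 = 865.4182
R̄ = (11.8 + 35.2 + 21.8 + 12.8 + 19.8 + 35.4 + 9.6 + 15.9 + 18.9 + 11.3 + 21.5) / 11 = 214.0000 / 11 = 19.4545
UCL = X̄̄ + A₂·R̄ = 865.4182 + 0.577 × 19.4545 = 876.6435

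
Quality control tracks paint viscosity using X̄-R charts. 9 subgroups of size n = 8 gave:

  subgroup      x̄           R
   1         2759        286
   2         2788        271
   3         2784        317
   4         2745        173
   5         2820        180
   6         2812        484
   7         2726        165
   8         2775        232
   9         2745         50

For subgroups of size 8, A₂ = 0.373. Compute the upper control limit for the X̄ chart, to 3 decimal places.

X̄̄ = (2759 + 2788 + 2784 + 2745 + 2820 + 2812 + 2726 + 2775 + 2745) / 9 = 24954.0000 / 9 = 2772.6667
R̄ = (286 + 271 + 317 + 173 + 180 + 484 + 165 + 232 + 50) / 9 = 2158.0000 / 9 = 239.7778
UCL = X̄̄ + A₂·R̄ = 2772.6667 + 0.373 × 239.7778 = 2862.1038

2862.104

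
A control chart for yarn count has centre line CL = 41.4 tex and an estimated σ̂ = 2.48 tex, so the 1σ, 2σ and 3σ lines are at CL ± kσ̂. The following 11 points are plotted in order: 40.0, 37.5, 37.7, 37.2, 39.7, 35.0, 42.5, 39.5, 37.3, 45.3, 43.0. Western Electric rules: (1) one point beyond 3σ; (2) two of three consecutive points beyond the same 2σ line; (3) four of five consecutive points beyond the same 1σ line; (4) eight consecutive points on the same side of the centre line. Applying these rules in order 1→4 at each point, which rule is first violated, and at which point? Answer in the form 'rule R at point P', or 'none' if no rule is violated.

Zone of each point (C = within 1σ̂, B = 1σ̂–2σ̂, A = 2σ̂–3σ̂, * = beyond 3σ̂; sign = side of CL): 1:-C, 2:-B, 3:-B, 4:-B, 5:-C, 6:-A, 7:+C, 8:-C, 9:-B, 10:+B, 11:+C
Rule 3 (four of five consecutive points beyond the same 1σ limit) is satisfied at point 6.

rule 3 at point 6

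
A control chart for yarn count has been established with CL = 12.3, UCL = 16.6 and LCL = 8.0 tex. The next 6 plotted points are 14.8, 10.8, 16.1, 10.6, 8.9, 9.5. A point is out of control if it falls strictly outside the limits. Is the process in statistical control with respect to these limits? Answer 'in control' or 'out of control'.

in control

All 6 points lie within [8.0, 16.6].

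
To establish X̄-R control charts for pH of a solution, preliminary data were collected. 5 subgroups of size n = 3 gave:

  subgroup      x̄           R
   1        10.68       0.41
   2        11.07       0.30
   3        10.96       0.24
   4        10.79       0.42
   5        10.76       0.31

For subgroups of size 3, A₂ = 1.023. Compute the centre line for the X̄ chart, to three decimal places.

X̄̄ = (10.68 + 11.07 + 10.96 + 10.79 + 10.76) / 5 = 54.2600 / 5 = 10.8520
CL = X̄̄ = 10.8520

10.852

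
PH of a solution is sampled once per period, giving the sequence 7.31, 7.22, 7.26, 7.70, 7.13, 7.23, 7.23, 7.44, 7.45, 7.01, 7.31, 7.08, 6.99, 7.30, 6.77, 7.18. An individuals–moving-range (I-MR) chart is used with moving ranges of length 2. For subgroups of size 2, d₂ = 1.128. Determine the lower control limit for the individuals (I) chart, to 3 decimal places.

X̄ = (7.31 + 7.22 + 7.26 + 7.70 + 7.13 + 7.23 + 7.23 + 7.44 + 7.45 + 7.01 + 7.31 + 7.08 + 6.99 + 7.30 + 6.77 + 7.18) / 16 = 7.2256
Moving ranges: 0.09, 0.04, 0.44, 0.57, 0.10, 0.00, 0.21, 0.01, 0.44, 0.30, 0.23, 0.09, 0.31, 0.53, 0.41; M̄R̄ = 3.7700 / 15 = 0.2513
LCL = X̄ − 3·M̄R̄/d₂ = 7.2256 − 3 × 0.2513 / 1.128 = 6.5572

6.557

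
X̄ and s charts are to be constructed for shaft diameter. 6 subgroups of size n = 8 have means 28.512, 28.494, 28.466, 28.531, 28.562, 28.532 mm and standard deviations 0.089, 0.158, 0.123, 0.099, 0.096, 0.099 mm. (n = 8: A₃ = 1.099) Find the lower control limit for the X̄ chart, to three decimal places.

28.395

X̄̄ = (28.512 + 28.494 + 28.466 + 28.531 + 28.562 + 28.532) / 6 = 28.5162
s̄ = (0.089 + 0.158 + 0.123 + 0.099 + 0.096 + 0.099) / 6 = 0.1107
LCL = X̄̄ − A₃·s̄ = 28.5162 − 1.099 × 0.1107 = 28.3945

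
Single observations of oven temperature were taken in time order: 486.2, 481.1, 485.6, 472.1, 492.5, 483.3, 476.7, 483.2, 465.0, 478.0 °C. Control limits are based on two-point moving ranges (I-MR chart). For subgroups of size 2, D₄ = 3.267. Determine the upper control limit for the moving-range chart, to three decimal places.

35.211

Moving ranges: 5.1, 4.5, 13.5, 20.4, 9.2, 6.6, 6.5, 18.2, 13.0; M̄R̄ = 97.0000 / 9 = 10.7778
UCL_MR = D₄·M̄R̄ = 3.267 × 10.7778 = 35.2110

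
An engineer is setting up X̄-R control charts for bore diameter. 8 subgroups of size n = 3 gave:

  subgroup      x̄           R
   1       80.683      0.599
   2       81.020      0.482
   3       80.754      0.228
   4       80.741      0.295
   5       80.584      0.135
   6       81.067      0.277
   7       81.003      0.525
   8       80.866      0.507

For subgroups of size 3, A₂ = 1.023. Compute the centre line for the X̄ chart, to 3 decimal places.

X̄̄ = (80.683 + 81.020 + 80.754 + 80.741 + 80.584 + 81.067 + 81.003 + 80.866) / 8 = 646.7180 / 8 = 80.8397
CL = X̄̄ = 80.8397

80.840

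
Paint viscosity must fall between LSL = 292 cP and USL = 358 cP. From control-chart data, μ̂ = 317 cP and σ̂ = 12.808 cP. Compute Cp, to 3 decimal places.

0.859

Cp = (USL − LSL) / (6σ̂) = (358 − 292) / (6 × 12.808) = 66.0000 / 76.8480 = 0.8588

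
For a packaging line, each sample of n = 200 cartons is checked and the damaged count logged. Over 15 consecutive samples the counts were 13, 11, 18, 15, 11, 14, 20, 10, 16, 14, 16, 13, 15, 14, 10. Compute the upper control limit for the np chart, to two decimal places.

24.82

p̄ = Σdᵢ / (k·n) = 210 / (15 × 200) = 0.07000
UCL = np̄ + 3·√(np̄(1−p̄)) = 14.0000 + 3 × √(14.0000×0.93000) = 14.0000 + 3 × 3.6083 = 24.8250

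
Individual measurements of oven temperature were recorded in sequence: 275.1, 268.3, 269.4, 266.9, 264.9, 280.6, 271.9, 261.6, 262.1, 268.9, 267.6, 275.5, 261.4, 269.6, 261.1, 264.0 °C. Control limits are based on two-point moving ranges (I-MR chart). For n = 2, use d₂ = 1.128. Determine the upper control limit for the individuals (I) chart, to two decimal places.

285.31

X̄ = (275.1 + 268.3 + 269.4 + 266.9 + 264.9 + 280.6 + 271.9 + 261.6 + 262.1 + 268.9 + 267.6 + 275.5 + 261.4 + 269.6 + 261.1 + 264.0) / 16 = 268.0562
Moving ranges: 6.8, 1.1, 2.5, 2.0, 15.7, 8.7, 10.3, 0.5, 6.8, 1.3, 7.9, 14.1, 8.2, 8.5, 2.9; M̄R̄ = 97.3000 / 15 = 6.4867
UCL = X̄ + 3·M̄R̄/d₂ = 268.0562 + 3 × 6.4867 / 1.128 = 285.3080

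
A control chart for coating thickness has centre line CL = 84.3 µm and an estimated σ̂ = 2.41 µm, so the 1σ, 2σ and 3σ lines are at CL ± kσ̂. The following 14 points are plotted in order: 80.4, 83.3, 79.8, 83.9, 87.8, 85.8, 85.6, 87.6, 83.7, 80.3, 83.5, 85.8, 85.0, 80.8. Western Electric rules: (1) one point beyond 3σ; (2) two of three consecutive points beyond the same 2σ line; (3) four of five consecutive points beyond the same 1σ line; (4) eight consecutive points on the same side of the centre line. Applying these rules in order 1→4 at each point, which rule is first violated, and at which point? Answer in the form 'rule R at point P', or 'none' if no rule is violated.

none

Zone of each point (C = within 1σ̂, B = 1σ̂–2σ̂, A = 2σ̂–3σ̂, * = beyond 3σ̂; sign = side of CL): 1:-B, 2:-C, 3:-B, 4:-C, 5:+B, 6:+C, 7:+C, 8:+B, 9:-C, 10:-B, 11:-C, 12:+C, 13:+C, 14:-B
No rule fires across all 14 points.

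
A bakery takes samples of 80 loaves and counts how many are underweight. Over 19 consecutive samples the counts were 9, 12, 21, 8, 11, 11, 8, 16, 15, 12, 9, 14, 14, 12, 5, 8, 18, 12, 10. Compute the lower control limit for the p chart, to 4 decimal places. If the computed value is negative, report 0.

p̄ = Σdᵢ / (k·n) = 225 / (19 × 80) = 0.14803
LCL = p̄ − 3·√(p̄(1−p̄)/n) = 0.14803 − 3 × 0.03970 = 0.02891

0.0289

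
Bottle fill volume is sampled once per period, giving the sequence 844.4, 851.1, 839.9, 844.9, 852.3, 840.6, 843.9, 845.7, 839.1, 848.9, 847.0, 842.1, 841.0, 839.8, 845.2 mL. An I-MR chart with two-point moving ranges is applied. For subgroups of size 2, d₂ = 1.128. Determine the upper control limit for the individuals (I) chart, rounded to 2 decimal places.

X̄ = (844.4 + 851.1 + 839.9 + 844.9 + 852.3 + 840.6 + 843.9 + 845.7 + 839.1 + 848.9 + 847.0 + 842.1 + 841.0 + 839.8 + 845.2) / 15 = 844.3933
Moving ranges: 6.7, 11.2, 5.0, 7.4, 11.7, 3.3, 1.8, 6.6, 9.8, 1.9, 4.9, 1.1, 1.2, 5.4; M̄R̄ = 78.0000 / 14 = 5.5714
UCL = X̄ + 3·M̄R̄/d₂ = 844.3933 + 3 × 5.5714 / 1.128 = 859.2110

859.21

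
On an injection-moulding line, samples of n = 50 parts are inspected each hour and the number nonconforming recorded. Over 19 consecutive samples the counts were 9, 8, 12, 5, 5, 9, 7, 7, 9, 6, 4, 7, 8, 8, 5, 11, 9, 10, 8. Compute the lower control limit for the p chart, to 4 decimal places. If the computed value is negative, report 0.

p̄ = Σdᵢ / (k·n) = 147 / (19 × 50) = 0.15474
LCL = p̄ − 3·√(p̄(1−p̄)/n) = 0.15474 − 3 × 0.05115 = 0.00130

0.0013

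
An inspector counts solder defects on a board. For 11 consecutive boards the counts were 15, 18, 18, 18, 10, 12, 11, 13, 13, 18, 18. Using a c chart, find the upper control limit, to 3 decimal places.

c̄ = (15 + 18 + 18 + 18 + 10 + 12 + 11 + 13 + 13 + 18 + 18) / 11 = 164 / 11 = 14.9091
UCL = c̄ + 3√c̄ = 14.9091 + 3 × √14.9091 = 14.9091 + 3 × 3.8612 = 26.4928

26.493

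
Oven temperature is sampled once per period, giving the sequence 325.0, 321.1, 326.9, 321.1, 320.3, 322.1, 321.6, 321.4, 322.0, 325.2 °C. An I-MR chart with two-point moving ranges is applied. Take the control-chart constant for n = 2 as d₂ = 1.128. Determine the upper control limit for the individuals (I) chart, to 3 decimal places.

X̄ = (325.0 + 321.1 + 326.9 + 321.1 + 320.3 + 322.1 + 321.6 + 321.4 + 322.0 + 325.2) / 10 = 322.6700
Moving ranges: 3.9, 5.8, 5.8, 0.8, 1.8, 0.5, 0.2, 0.6, 3.2; M̄R̄ = 22.6000 / 9 = 2.5111
UCL = X̄ + 3·M̄R̄/d₂ = 322.6700 + 3 × 2.5111 / 1.128 = 329.3485

329.348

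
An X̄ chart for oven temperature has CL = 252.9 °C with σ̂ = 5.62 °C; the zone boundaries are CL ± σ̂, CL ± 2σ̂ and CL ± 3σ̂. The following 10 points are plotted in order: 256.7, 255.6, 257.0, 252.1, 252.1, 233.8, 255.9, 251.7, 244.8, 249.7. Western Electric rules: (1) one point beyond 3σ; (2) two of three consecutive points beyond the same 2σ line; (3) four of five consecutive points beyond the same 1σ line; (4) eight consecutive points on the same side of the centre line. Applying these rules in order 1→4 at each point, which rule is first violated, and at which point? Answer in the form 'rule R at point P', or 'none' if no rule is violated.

Zone of each point (C = within 1σ̂, B = 1σ̂–2σ̂, A = 2σ̂–3σ̂, * = beyond 3σ̂; sign = side of CL): 1:+C, 2:+C, 3:+C, 4:-C, 5:-C, 6:-*, 7:+C, 8:-C, 9:-B, 10:-C
Rule 1 (one point beyond the 3σ limits) is satisfied at point 6.

rule 1 at point 6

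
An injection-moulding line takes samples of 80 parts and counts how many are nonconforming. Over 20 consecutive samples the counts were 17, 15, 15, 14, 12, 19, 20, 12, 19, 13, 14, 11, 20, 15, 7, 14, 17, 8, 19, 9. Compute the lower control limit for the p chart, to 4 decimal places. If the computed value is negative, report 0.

0.0520

p̄ = Σdᵢ / (k·n) = 290 / (20 × 80) = 0.18125
LCL = p̄ − 3·√(p̄(1−p̄)/n) = 0.18125 − 3 × 0.04307 = 0.05204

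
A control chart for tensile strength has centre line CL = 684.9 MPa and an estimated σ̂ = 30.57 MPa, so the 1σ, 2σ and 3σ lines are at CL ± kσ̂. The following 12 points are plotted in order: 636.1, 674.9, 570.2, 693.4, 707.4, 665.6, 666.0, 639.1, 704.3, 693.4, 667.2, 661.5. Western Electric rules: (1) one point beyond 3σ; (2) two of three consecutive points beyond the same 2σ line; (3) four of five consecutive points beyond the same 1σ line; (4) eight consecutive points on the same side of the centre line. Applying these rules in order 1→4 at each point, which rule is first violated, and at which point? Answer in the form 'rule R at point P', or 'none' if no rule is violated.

rule 1 at point 3

Zone of each point (C = within 1σ̂, B = 1σ̂–2σ̂, A = 2σ̂–3σ̂, * = beyond 3σ̂; sign = side of CL): 1:-B, 2:-C, 3:-*, 4:+C, 5:+C, 6:-C, 7:-C, 8:-B, 9:+C, 10:+C, 11:-C, 12:-C
Rule 1 (one point beyond the 3σ limits) is satisfied at point 3.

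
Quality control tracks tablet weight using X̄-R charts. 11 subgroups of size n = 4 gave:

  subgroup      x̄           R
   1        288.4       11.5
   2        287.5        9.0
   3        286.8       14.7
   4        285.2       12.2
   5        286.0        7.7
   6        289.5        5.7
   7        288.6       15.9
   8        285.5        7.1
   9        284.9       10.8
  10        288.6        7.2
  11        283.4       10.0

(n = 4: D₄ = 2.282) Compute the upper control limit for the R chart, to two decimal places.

R̄ = (11.5 + 9.0 + 14.7 + 12.2 + 7.7 + 5.7 + 15.9 + 7.1 + 10.8 + 7.2 + 10.0) / 11 = 111.8000 / 11 = 10.1636
UCL_R = D₄·R̄ = 2.282 × 10.1636 = 23.1934

23.19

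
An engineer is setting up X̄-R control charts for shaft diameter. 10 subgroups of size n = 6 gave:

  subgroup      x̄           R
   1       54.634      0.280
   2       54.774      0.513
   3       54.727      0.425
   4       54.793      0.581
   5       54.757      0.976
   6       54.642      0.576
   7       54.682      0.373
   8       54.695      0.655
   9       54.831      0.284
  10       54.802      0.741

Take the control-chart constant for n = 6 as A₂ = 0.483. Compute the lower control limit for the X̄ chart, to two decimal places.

X̄̄ = (54.634 + 54.774 + 54.727 + 54.793 + 54.757 + 54.642 + 54.682 + 54.695 + 54.831 + 54.802) / 10 = 547.3370 / 10 = 54.7337
R̄ = (0.280 + 0.513 + 0.425 + 0.581 + 0.976 + 0.576 + 0.373 + 0.655 + 0.284 + 0.741) / 10 = 5.4040 / 10 = 0.5404
LCL = X̄̄ − A₂·R̄ = 54.7337 − 0.483 × 0.5404 = 54.4727

54.47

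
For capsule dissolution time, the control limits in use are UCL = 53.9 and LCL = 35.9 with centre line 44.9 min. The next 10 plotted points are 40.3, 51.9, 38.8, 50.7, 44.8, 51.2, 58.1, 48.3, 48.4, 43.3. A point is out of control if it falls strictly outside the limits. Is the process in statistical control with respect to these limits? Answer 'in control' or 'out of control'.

out of control

Compare each point to [35.9, 53.9]: sample 7 = 58.1 > UCL.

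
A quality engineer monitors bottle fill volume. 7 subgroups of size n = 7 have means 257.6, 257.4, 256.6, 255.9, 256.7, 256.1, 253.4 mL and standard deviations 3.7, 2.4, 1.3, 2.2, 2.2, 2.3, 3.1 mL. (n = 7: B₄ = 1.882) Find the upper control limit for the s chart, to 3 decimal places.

4.624

s̄ = (3.7 + 2.4 + 1.3 + 2.2 + 2.2 + 2.3 + 3.1) / 7 = 2.4571
UCL_s = B₄·s̄ = 1.882 × 2.4571 = 4.6243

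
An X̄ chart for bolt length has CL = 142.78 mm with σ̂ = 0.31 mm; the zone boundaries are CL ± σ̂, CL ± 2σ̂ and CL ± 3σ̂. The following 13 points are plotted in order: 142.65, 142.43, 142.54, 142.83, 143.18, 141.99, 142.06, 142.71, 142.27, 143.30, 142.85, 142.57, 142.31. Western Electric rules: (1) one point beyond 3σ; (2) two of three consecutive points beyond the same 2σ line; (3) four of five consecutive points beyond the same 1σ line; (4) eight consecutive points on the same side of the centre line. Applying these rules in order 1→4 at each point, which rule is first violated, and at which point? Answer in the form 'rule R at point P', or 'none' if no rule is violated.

rule 2 at point 7

Zone of each point (C = within 1σ̂, B = 1σ̂–2σ̂, A = 2σ̂–3σ̂, * = beyond 3σ̂; sign = side of CL): 1:-C, 2:-B, 3:-C, 4:+C, 5:+B, 6:-A, 7:-A, 8:-C, 9:-B, 10:+B, 11:+C, 12:-C, 13:-B
Rule 2 (two of three consecutive points beyond the same 2σ limit) is satisfied at point 7.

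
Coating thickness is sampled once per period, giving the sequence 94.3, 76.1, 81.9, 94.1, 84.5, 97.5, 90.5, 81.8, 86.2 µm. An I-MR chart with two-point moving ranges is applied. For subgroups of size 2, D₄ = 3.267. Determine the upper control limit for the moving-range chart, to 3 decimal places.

32.221

Moving ranges: 18.2, 5.8, 12.2, 9.6, 13.0, 7.0, 8.7, 4.4; M̄R̄ = 78.9000 / 8 = 9.8625
UCL_MR = D₄·M̄R̄ = 3.267 × 9.8625 = 32.2208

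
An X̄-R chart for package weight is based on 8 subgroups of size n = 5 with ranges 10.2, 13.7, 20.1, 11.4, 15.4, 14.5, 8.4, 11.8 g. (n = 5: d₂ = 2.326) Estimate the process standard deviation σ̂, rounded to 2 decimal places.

5.67

R̄ = (10.2 + 13.7 + 20.1 + 11.4 + 15.4 + 14.5 + 8.4 + 11.8) / 8 = 13.1875
σ̂ = R̄ / d₂ = 13.1875 / 2.326 = 5.6696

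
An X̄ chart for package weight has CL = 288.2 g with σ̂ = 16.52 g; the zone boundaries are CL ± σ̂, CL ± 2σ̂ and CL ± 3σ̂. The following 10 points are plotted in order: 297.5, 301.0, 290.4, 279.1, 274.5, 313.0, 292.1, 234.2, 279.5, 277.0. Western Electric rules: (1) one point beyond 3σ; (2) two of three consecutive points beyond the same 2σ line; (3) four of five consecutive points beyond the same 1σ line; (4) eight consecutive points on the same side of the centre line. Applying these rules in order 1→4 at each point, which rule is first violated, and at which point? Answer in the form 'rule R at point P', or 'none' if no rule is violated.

rule 1 at point 8

Zone of each point (C = within 1σ̂, B = 1σ̂–2σ̂, A = 2σ̂–3σ̂, * = beyond 3σ̂; sign = side of CL): 1:+C, 2:+C, 3:+C, 4:-C, 5:-C, 6:+B, 7:+C, 8:-*, 9:-C, 10:-C
Rule 1 (one point beyond the 3σ limits) is satisfied at point 8.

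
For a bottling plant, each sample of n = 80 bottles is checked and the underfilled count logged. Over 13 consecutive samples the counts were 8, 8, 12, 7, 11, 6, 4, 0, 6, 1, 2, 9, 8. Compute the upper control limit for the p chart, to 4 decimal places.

p̄ = Σdᵢ / (k·n) = 82 / (13 × 80) = 0.07885
UCL = p̄ + 3·√(p̄(1−p̄)/n) = 0.07885 + 3 × √(0.07885×0.92115/80) = 0.07885 + 3 × 0.03013 = 0.16924

0.1692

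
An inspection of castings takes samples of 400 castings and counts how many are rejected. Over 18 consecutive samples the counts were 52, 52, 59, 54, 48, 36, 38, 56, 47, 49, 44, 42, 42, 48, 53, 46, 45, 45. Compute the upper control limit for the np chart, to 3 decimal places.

p̄ = Σdᵢ / (k·n) = 856 / (18 × 400) = 0.11889
UCL = np̄ + 3·√(np̄(1−p̄)) = 47.5556 + 3 × √(47.5556×0.88111) = 47.5556 + 3 × 6.4732 = 66.9750

66.975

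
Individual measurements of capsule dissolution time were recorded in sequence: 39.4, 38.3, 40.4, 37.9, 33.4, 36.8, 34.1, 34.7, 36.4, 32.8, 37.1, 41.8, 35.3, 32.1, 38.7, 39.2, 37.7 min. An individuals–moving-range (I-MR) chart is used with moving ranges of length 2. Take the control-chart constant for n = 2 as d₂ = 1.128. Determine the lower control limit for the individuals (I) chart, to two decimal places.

X̄ = (39.4 + 38.3 + 40.4 + 37.9 + 33.4 + 36.8 + 34.1 + 34.7 + 36.4 + 32.8 + 37.1 + 41.8 + 35.3 + 32.1 + 38.7 + 39.2 + 37.7) / 17 = 36.8294
Moving ranges: 1.1, 2.1, 2.5, 4.5, 3.4, 2.7, 0.6, 1.7, 3.6, 4.3, 4.7, 6.5, 3.2, 6.6, 0.5, 1.5; M̄R̄ = 49.5000 / 16 = 3.0938
LCL = X̄ − 3·M̄R̄/d₂ = 36.8294 − 3 × 3.0938 / 1.128 = 28.6014

28.60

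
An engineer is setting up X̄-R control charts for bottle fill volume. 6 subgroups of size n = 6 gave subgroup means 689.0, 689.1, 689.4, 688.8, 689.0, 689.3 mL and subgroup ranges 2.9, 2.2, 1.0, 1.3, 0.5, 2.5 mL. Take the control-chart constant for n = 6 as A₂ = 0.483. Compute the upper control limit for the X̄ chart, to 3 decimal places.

X̄̄ = (689.0 + 689.1 + 689.4 + 688.8 + 689.0 + 689.3) / 6 = 4134.6000 / 6 = 689.1000
R̄ = (2.9 + 2.2 + 1.0 + 1.3 + 0.5 + 2.5) / 6 = 10.4000 / 6 = 1.7333
UCL = X̄̄ + A₂·R̄ = 689.1000 + 0.483 × 1.7333 = 689.9372

689.937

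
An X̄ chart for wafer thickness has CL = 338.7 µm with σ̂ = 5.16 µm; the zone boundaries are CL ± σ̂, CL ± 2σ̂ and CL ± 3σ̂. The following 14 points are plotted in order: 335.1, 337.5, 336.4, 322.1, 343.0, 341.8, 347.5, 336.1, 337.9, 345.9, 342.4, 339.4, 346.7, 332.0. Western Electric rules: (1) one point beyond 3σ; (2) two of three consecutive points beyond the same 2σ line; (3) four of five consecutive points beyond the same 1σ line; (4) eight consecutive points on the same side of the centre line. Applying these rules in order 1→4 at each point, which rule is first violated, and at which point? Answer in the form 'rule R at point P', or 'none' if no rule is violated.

Zone of each point (C = within 1σ̂, B = 1σ̂–2σ̂, A = 2σ̂–3σ̂, * = beyond 3σ̂; sign = side of CL): 1:-C, 2:-C, 3:-C, 4:-*, 5:+C, 6:+C, 7:+B, 8:-C, 9:-C, 10:+B, 11:+C, 12:+C, 13:+B, 14:-B
Rule 1 (one point beyond the 3σ limits) is satisfied at point 4.

rule 1 at point 4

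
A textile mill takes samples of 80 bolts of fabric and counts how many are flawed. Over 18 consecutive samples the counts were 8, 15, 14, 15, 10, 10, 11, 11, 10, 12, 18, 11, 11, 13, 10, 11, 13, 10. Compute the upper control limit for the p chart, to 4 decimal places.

p̄ = Σdᵢ / (k·n) = 213 / (18 × 80) = 0.14792
UCL = p̄ + 3·√(p̄(1−p̄)/n) = 0.14792 + 3 × √(0.14792×0.85208/80) = 0.14792 + 3 × 0.03969 = 0.26699

0.2670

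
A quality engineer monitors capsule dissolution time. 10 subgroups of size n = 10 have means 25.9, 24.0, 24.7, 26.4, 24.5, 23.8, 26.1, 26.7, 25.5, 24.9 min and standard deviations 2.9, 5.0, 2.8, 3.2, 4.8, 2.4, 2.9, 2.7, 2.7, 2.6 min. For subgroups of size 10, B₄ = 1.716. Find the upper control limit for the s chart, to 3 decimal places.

5.491

s̄ = (2.9 + 5.0 + 2.8 + 3.2 + 4.8 + 2.4 + 2.9 + 2.7 + 2.7 + 2.6) / 10 = 3.2000
UCL_s = B₄·s̄ = 1.716 × 3.2000 = 5.4912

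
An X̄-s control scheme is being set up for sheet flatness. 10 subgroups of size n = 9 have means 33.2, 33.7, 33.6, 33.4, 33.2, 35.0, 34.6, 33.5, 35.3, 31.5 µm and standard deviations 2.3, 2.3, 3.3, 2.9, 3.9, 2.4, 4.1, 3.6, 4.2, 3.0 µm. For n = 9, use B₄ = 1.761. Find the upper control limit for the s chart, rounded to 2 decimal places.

s̄ = (2.3 + 2.3 + 3.3 + 2.9 + 3.9 + 2.4 + 4.1 + 3.6 + 4.2 + 3.0) / 10 = 3.2000
UCL_s = B₄·s̄ = 1.761 × 3.2000 = 5.6352

5.64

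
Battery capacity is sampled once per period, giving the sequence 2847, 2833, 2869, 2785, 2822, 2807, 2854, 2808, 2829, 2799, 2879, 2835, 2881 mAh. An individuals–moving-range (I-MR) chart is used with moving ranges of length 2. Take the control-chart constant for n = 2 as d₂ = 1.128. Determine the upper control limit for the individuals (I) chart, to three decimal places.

2945.277

X̄ = (2847 + 2833 + 2869 + 2785 + 2822 + 2807 + 2854 + 2808 + 2829 + 2799 + 2879 + 2835 + 2881) / 13 = 2834.4615
Moving ranges: 14, 36, 84, 37, 15, 47, 46, 21, 30, 80, 44, 46; M̄R̄ = 500.0000 / 12 = 41.6667
UCL = X̄ + 3·M̄R̄/d₂ = 2834.4615 + 3 × 41.6667 / 1.128 = 2945.2771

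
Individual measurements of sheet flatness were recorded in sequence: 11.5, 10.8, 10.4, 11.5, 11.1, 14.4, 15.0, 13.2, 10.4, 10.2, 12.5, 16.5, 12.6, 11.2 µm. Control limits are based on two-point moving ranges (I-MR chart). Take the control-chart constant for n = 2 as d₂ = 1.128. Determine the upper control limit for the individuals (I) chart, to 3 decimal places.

X̄ = (11.5 + 10.8 + 10.4 + 11.5 + 11.1 + 14.4 + 15.0 + 13.2 + 10.4 + 10.2 + 12.5 + 16.5 + 12.6 + 11.2) / 14 = 12.2357
Moving ranges: 0.7, 0.4, 1.1, 0.4, 3.3, 0.6, 1.8, 2.8, 0.2, 2.3, 4.0, 3.9, 1.4; M̄R̄ = 22.9000 / 13 = 1.7615
UCL = X̄ + 3·M̄R̄/d₂ = 12.2357 + 3 × 1.7615 / 1.128 = 16.9207

16.921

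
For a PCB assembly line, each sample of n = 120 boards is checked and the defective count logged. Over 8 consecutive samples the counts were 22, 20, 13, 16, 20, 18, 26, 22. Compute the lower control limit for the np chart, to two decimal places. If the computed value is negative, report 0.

p̄ = Σdᵢ / (k·n) = 157 / (8 × 120) = 0.16354
LCL = np̄ − 3·√(np̄(1−p̄)) = 19.6250 − 3 × 4.0516 = 7.4702

7.47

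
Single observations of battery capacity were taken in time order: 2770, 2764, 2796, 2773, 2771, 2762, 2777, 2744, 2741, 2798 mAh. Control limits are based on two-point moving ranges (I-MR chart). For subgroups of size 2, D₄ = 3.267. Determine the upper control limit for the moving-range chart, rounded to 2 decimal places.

65.34

Moving ranges: 6, 32, 23, 2, 9, 15, 33, 3, 57; M̄R̄ = 180.0000 / 9 = 20.0000
UCL_MR = D₄·M̄R̄ = 3.267 × 20.0000 = 65.3400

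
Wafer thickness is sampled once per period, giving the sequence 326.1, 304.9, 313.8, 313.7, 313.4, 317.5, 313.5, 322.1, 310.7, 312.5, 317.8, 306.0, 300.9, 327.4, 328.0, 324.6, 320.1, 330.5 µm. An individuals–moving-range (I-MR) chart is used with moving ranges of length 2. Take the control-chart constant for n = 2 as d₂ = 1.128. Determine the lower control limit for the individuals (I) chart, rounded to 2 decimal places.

296.84

X̄ = (326.1 + 304.9 + 313.8 + 313.7 + 313.4 + 317.5 + 313.5 + 322.1 + 310.7 + 312.5 + 317.8 + 306.0 + 300.9 + 327.4 + 328.0 + 324.6 + 320.1 + 330.5) / 18 = 316.8611
Moving ranges: 21.2, 8.9, 0.1, 0.3, 4.1, 4.0, 8.6, 11.4, 1.8, 5.3, 11.8, 5.1, 26.5, 0.6, 3.4, 4.5, 10.4; M̄R̄ = 128.0000 / 17 = 7.5294
LCL = X̄ − 3·M̄R̄/d₂ = 316.8611 − 3 × 7.5294 / 1.128 = 296.8361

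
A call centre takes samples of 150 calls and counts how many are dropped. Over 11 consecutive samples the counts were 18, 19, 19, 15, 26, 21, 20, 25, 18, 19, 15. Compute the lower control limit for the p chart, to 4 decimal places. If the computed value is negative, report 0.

0.0478

p̄ = Σdᵢ / (k·n) = 215 / (11 × 150) = 0.13030
LCL = p̄ − 3·√(p̄(1−p̄)/n) = 0.13030 − 3 × 0.02749 = 0.04784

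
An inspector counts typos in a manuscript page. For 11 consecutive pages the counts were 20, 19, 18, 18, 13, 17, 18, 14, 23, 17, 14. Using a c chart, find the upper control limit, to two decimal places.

c̄ = (20 + 19 + 18 + 18 + 13 + 17 + 18 + 14 + 23 + 17 + 14) / 11 = 191 / 11 = 17.3636
UCL = c̄ + 3√c̄ = 17.3636 + 3 × √17.3636 = 17.3636 + 3 × 4.1670 = 29.8645

29.86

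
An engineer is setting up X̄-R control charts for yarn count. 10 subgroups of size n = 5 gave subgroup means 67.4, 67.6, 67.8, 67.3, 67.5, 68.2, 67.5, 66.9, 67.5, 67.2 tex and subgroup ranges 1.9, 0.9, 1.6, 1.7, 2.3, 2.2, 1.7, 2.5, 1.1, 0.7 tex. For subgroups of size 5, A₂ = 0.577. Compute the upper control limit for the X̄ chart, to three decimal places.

68.448

X̄̄ = (67.4 + 67.6 + 67.8 + 67.3 + 67.5 + 68.2 + 67.5 + 66.9 + 67.5 + 67.2) / 10 = 674.9000 / 10 = 67.4900
R̄ = (1.9 + 0.9 + 1.6 + 1.7 + 2.3 + 2.2 + 1.7 + 2.5 + 1.1 + 0.7) / 10 = 16.6000 / 10 = 1.6600
UCL = X̄̄ + A₂·R̄ = 67.4900 + 0.577 × 1.6600 = 68.4478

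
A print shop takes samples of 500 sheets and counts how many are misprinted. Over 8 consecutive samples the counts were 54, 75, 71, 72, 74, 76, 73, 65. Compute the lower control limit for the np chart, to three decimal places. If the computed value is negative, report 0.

46.723

p̄ = Σdᵢ / (k·n) = 560 / (8 × 500) = 0.14000
LCL = np̄ − 3·√(np̄(1−p̄)) = 70.0000 − 3 × 7.7589 = 46.7234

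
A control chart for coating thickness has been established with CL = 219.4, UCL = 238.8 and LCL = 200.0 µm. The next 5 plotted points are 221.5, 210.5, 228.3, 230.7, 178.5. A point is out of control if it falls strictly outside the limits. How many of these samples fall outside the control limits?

1

Compare each point to [200.0, 238.8]: sample 5 = 178.5 < LCL.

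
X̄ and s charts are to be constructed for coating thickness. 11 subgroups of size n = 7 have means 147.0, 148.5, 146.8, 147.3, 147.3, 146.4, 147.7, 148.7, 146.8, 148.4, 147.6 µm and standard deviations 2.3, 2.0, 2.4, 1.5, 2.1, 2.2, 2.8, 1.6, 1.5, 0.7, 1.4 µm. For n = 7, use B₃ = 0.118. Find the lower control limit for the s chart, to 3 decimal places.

s̄ = (2.3 + 2.0 + 2.4 + 1.5 + 2.1 + 2.2 + 2.8 + 1.6 + 1.5 + 0.7 + 1.4) / 11 = 1.8636
LCL_s = B₃·s̄ = 0.118 × 1.8636 = 0.2199

0.220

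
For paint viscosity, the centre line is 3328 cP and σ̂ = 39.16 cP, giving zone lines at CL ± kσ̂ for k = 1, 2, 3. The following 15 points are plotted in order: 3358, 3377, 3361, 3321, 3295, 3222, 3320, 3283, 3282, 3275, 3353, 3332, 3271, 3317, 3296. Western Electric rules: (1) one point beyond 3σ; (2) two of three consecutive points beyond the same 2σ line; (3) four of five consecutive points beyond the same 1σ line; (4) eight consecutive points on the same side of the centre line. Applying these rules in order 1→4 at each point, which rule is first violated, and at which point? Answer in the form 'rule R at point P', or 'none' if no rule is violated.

Zone of each point (C = within 1σ̂, B = 1σ̂–2σ̂, A = 2σ̂–3σ̂, * = beyond 3σ̂; sign = side of CL): 1:+C, 2:+B, 3:+C, 4:-C, 5:-C, 6:-A, 7:-C, 8:-B, 9:-B, 10:-B, 11:+C, 12:+C, 13:-B, 14:-C, 15:-C
Rule 3 (four of five consecutive points beyond the same 1σ limit) is satisfied at point 10.

rule 3 at point 10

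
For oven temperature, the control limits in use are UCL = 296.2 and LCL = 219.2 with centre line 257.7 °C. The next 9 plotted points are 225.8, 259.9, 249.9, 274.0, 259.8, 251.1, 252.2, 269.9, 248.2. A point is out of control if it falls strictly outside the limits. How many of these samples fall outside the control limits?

All 9 points lie within [219.2, 296.2].

0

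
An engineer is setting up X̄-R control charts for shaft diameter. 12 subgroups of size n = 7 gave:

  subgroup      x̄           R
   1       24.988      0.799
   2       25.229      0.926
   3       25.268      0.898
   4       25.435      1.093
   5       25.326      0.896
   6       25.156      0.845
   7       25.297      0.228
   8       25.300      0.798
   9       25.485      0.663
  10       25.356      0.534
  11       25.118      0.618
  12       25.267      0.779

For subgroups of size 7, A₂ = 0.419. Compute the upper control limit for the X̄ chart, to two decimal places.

25.59

X̄̄ = (24.988 + 25.229 + 25.268 + 25.435 + 25.326 + 25.156 + 25.297 + 25.300 + 25.485 + 25.356 + 25.118 + 25.267) / 12 = 303.2250 / 12 = 25.2688
R̄ = (0.799 + 0.926 + 0.898 + 1.093 + 0.896 + 0.845 + 0.228 + 0.798 + 0.663 + 0.534 + 0.618 + 0.779) / 12 = 9.0770 / 12 = 0.7564
UCL = X̄̄ + A₂·R̄ = 25.2688 + 0.419 × 0.7564 = 25.5857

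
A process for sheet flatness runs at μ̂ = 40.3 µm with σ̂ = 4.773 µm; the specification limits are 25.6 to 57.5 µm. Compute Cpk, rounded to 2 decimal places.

Cpu = (USL − μ̂) / (3σ̂) = (57.5 − 40.3) / (3 × 4.773) = 1.2012; Cpl = (μ̂ − LSL) / (3σ̂) = (40.3 − 25.6) / (3 × 4.773) = 1.0266; Cpk = min(Cpu, Cpl) = 1.0266

1.03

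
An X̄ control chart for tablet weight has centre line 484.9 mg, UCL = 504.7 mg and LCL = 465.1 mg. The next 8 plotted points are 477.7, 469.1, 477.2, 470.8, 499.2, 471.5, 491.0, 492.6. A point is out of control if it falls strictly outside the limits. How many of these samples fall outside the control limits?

All 8 points lie within [465.1, 504.7].

0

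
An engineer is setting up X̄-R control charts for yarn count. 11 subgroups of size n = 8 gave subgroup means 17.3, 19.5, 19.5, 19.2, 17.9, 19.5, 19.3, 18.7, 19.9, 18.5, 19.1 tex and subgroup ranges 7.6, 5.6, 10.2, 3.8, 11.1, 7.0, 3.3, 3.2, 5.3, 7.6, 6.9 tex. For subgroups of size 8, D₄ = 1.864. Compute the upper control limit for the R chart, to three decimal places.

12.133

R̄ = (7.6 + 5.6 + 10.2 + 3.8 + 11.1 + 7.0 + 3.3 + 3.2 + 5.3 + 7.6 + 6.9) / 11 = 71.6000 / 11 = 6.5091
UCL_R = D₄·R̄ = 1.864 × 6.5091 = 12.1329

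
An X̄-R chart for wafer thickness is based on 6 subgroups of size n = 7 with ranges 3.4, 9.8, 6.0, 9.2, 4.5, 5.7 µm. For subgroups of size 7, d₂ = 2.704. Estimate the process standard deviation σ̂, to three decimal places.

R̄ = (3.4 + 9.8 + 6.0 + 9.2 + 4.5 + 5.7) / 6 = 6.4333
σ̂ = R̄ / d₂ = 6.4333 / 2.704 = 2.3792

2.379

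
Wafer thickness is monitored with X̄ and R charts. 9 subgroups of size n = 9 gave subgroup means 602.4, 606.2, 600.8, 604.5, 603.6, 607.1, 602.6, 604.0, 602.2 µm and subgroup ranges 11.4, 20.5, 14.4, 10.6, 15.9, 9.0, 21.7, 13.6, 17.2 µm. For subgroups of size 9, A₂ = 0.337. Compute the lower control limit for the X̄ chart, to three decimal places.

598.682

X̄̄ = (602.4 + 606.2 + 600.8 + 604.5 + 603.6 + 607.1 + 602.6 + 604.0 + 602.2) / 9 = 5433.4000 / 9 = 603.7111
R̄ = (11.4 + 20.5 + 14.4 + 10.6 + 15.9 + 9.0 + 21.7 + 13.6 + 17.2) / 9 = 134.3000 / 9 = 14.9222
LCL = X̄̄ − A₂·R̄ = 603.7111 − 0.337 × 14.9222 = 598.6823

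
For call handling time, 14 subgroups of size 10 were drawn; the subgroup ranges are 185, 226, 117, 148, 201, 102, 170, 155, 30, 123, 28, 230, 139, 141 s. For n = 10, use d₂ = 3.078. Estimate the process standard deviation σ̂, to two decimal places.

R̄ = (185 + 226 + 117 + 148 + 201 + 102 + 170 + 155 + 30 + 123 + 28 + 230 + 139 + 141) / 14 = 142.5000
σ̂ = R̄ / d₂ = 142.5000 / 3.078 = 46.2963

46.30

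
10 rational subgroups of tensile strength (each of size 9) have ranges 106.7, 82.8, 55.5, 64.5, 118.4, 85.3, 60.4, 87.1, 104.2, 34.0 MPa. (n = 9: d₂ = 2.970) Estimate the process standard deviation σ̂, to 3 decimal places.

26.899

R̄ = (106.7 + 82.8 + 55.5 + 64.5 + 118.4 + 85.3 + 60.4 + 87.1 + 104.2 + 34.0) / 10 = 79.8900
σ̂ = R̄ / d₂ = 79.8900 / 2.970 = 26.8990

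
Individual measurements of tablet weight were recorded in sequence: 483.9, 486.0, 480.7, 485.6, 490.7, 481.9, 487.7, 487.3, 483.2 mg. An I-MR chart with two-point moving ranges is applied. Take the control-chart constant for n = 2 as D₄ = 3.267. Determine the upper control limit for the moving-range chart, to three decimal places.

14.906

Moving ranges: 2.1, 5.3, 4.9, 5.1, 8.8, 5.8, 0.4, 4.1; M̄R̄ = 36.5000 / 8 = 4.5625
UCL_MR = D₄·M̄R̄ = 3.267 × 4.5625 = 14.9057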